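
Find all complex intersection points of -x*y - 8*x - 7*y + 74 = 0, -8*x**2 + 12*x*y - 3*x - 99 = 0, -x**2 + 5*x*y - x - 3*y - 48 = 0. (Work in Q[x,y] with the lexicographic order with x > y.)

{(3, 5)}

Compute a lex Gröbner basis by Buchberger's algorithm.
f_1 = -x*y - 8*x - 7*y + 74, LT = x*y.
f_2 = -8*x**2 + 12*x*y - 3*x - 99, LT = x**2.
f_3 = -x**2 + 5*x*y - x - 3*y - 48, LT = x**2.

S(f_1,f_2): lcm = x**2*y. S = 8*x**2 + 3/2*x*y**2 + 53/8*x*y - 74*x - 99/8*y.
  reduce S modulo (f_1, f_2, f_3):
  remainder -130*x - 21/2*y**2 + 209/4*y + 1565/4 ≠ 0; add h_4 = -130*x - 21/2*y**2 + 209/4*y + 1565/4 to the basis.

S(f_1,f_3): lcm = x**2*y. S = 8*x**2 + 5*x*y**2 + 6*x*y - 74*x - 3*y**2 - 48*y.
  reduce S modulo (f_1, f_2, f_3, h_4):
  remainder -11959/260*y**2 + 268211/520*y - 148621/104 ≠ 0; add h_5 = -11959/260*y**2 + 268211/520*y - 148621/104 to the basis.

S(f_2,f_3): lcm = x**2. S = 7/2*x*y - 5/8*x - 3*y - 285/8.
  reduce S modulo (f_1, f_2, f_3, h_4, h_5):
  remainder -1251255/95672*y + 6256275/95672 ≠ 0; add h_6 = -1251255/95672*y + 6256275/95672 to the basis.

The other S-polynomials (S(f_1,h_4), S(f_2,h_4), S(f_3,h_4), S(f_1,h_5), S(f_2,h_5), S(f_3,h_5), S(h_4,h_5), S(f_1,h_6), S(f_2,h_6), S(f_3,h_6), S(h_4,h_6), S(h_5,h_6)) all reduce to 0 modulo the current basis, so we have a Gröbner basis.
Inter-reduce: drop elements whose leading term is divisible by another's, tail-reduce, and make monic.
Reduced Gröbner basis: {x - 3, y - 5}.

Since the basis is lex-ordered, y - 5 is univariate in y. Its roots are {5}. Back-substituting each root into the other basis elements fixes the other coordinates.
  y = 5: the earlier basis element becomes x - 3 = 0, giving x = 3 — point (3, 5).
Zero-dimensionality of the ideal guarantees finitely many solutions over ℂ.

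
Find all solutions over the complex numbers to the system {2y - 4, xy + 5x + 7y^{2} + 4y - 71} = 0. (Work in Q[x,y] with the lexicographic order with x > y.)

{(5, 2)}

Compute a lex Gröbner basis by Buchberger's algorithm.
f_1 = 2y - 4, LT = y.
f_2 = xy + 5x + 7y^{2} + 4y - 71, LT = xy.

S(f_1,f_2): lcm = xy. S = -7x - 7y^{2} - 4y + 71.
  leading term x: no divisor's leading term divides it; move -7x to the remainder.
  leading term y^{2}: subtract (-\tfrac{7}{2}y)·f_1 from -7y^{2} - 4y + 71 → -18y + 71
  leading term y: subtract (-9)·f_1 from -18y + 71 → 35
  leading term 1: no divisor's leading term divides it; move 35 to the remainder.
  remainder -7x + 35 ≠ 0; add h_3 = -7x + 35 to the basis.

The other S-polynomials (S(f_1,h_3), S(f_2,h_3)) all reduce to 0 modulo the current basis, so we have a Gröbner basis.
Inter-reduce: drop elements whose leading term is divisible by another's, tail-reduce, and make monic.
Reduced Gröbner basis: {x - 5, y - 2}.

The lex basis is triangular: the last element involves only y. Solving y - 2 = 0 gives y ∈ {2}; substituting each value into the earlier elements determines the remaining variables.
  y = 2: the earlier basis element becomes x - 5 = 0, giving x = 5 — point (5, 2).
Each listed point satisfies every original equation (direct substitution).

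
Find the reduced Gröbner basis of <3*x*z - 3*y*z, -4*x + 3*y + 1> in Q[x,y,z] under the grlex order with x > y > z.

f_1 = 3*x*z - 3*y*z, LT = x*z.
f_2 = -4*x + 3*y + 1, LT = x.

S(f_1,f_2): lcm = x*z. S = -1/4*y*z + 1/4*z.
  leading term y*z: no divisor's leading term divides it; move -1/4*y*z to the remainder.
  leading term z: no divisor's leading term divides it; move 1/4*z to the remainder.
  remainder -1/4*y*z + 1/4*z ≠ 0; add g_3 = -1/4*y*z + 1/4*z to the basis.

The other S-polynomials (S(f_1,g_3), S(f_2,g_3)) all reduce to 0 modulo the current basis, so we have a Gröbner basis.
Inter-reduce: drop elements whose leading term is divisible by another's, tail-reduce, and make monic.

G = {y*z - z, x - 3/4*y - 1/4}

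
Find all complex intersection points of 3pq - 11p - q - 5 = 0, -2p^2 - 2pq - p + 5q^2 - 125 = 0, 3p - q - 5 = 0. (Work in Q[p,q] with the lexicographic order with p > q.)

Compute a lex Gröbner basis by Buchberger's algorithm.
f_1 = 3pq - 11p - q - 5, LT = pq.
f_2 = -2p^2 - 2pq - p + 5q^2 - 125, LT = p^2.
f_3 = 3p - q - 5, LT = p.

S(f_1,f_2): lcm = p^2q. S = -11/3p^2 - pq^2 - 5/6pq - 5/3p + 5/2q^3 - 125/2q.
  leading term p^2: subtract (11/6)·f_2 from -11/3p^2 - pq^2 - 5/6pq - 5/3p + 5/2q^3 - 125/2q → -pq^2 + 17/6pq + 1/6p + 5/2q^3 - 55/6q^2 - 125/2q + 1375/6
  leading term pq^2: subtract (-1/3q)·f_1 from -pq^2 + 17/6pq + 1/6p + 5/2q^3 - 55/6q^2 - 125/2q + 1375/6 → -5/6pq + 1/6p + 5/2q^3 - 19/2q^2 - 385/6q + 1375/6
  leading term pq: subtract (-5/18)·f_1 from -5/6pq + 1/6p + 5/2q^3 - 19/2q^2 - 385/6q + 1375/6 → -26/9p + 5/2q^3 - 19/2q^2 - 580/9q + 2050/9
  leading term p: subtract (-26/27)·f_3 from -26/9p + 5/2q^3 - 19/2q^2 - 580/9q + 2050/9 → 5/2q^3 - 19/2q^2 - 1766/27q + 6020/27
  leading term q^3: no divisor's leading term divides it; move 5/2q^3 to the remainder.
  leading term q^2: no divisor's leading term divides it; move -19/2q^2 to the remainder.
  leading term q: no divisor's leading term divides it; move -1766/27q to the remainder.
  leading term 1: no divisor's leading term divides it; move 6020/27 to the remainder.
  remainder 5/2q^3 - 19/2q^2 - 1766/27q + 6020/27 ≠ 0; add h_4 = 5/2q^3 - 19/2q^2 - 1766/27q + 6020/27 to the basis.

S(f_1,f_3): lcm = pq. S = -11/3p + 1/3q^2 + 4/3q - 5/3.
  leading term p: subtract (-11/9)·f_3 from -11/3p + 1/3q^2 + 4/3q - 5/3 → 1/3q^2 + 1/9q - 70/9
  leading term q^2: no divisor's leading term divides it; move 1/3q^2 to the remainder.
  leading term q: no divisor's leading term divides it; move 1/9q to the remainder.
  leading term 1: no divisor's leading term divides it; move -70/9 to the remainder.
  remainder 1/3q^2 + 1/9q - 70/9 ≠ 0; add h_5 = 1/3q^2 + 1/9q - 70/9 to the basis.

S(f_2,f_3): lcm = p^2. S = 4/3pq + 13/6p - 5/2q^2 + 125/2.
  leading term pq: subtract (4/9)·f_1 from 4/3pq + 13/6p - 5/2q^2 + 125/2 → 127/18p - 5/2q^2 + 4/9q + 1165/18
  leading term p: subtract (127/54)·f_3 from 127/18p - 5/2q^2 + 4/9q + 1165/18 → -5/2q^2 + 151/54q + 2065/27
  leading term q^2: subtract (-15/2)·h_5 from -5/2q^2 + 151/54q + 2065/27 → 98/27q + 490/27
  leading term q: no divisor's leading term divides it; move 98/27q to the remainder.
  leading term 1: no divisor's leading term divides it; move 490/27 to the remainder.
  remainder 98/27q + 490/27 ≠ 0; add h_6 = 98/27q + 490/27 to the basis.

The other S-polynomials (S(f_1,h_4), S(f_2,h_4), S(f_3,h_4), S(f_1,h_5), S(f_2,h_5), S(f_3,h_5), S(h_4,h_5), S(f_1,h_6), S(f_2,h_6), S(f_3,h_6), S(h_4,h_6), S(h_5,h_6)) all reduce to 0 modulo the current basis, so we have a Gröbner basis.
Inter-reduce: drop elements whose leading term is divisible by another's, tail-reduce, and make monic.
Reduced Gröbner basis: {p, q + 5}.

A lex Gröbner basis eliminates variables successively. Here q + 5 depends only on q, with roots {-5}; lifting each root through the earlier basis elements recovers the full solutions.
  q = -5: the earlier basis element becomes p = 0, giving p = 0 — point (0, -5).

{(0, -5)}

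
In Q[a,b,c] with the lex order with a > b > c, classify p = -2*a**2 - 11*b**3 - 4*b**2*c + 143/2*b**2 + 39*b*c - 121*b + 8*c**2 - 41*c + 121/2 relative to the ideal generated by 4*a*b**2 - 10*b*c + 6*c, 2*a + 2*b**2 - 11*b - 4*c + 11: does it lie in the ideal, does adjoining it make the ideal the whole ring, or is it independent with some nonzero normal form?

First compute the reduced Gröbner basis of I by Buchberger's algorithm.
f_1 = 4*a*b**2 - 10*b*c + 6*c, LT = a*b**2.
f_2 = 2*a + 2*b**2 - 11*b - 4*c + 11, LT = a.

S(f_1,f_2): lcm = a*b**2. S = -b**4 + 11/2*b**3 + 2*b**2*c - 11/2*b**2 - 5/2*b*c + 3/2*c.
  reduce S modulo (f_1, f_2):
  remainder -b**4 + 11/2*b**3 + 2*b**2*c - 11/2*b**2 - 5/2*b*c + 3/2*c ≠ 0; add h_3 = -b**4 + 11/2*b**3 + 2*b**2*c - 11/2*b**2 - 5/2*b*c + 3/2*c to the basis.

The other S-polynomials (S(f_1,h_3), S(f_2,h_3)) all reduce to 0 modulo the current basis, so we have a Gröbner basis.
Inter-reduce: drop elements whose leading term is divisible by another's, tail-reduce, and make monic.
Reduced Gröbner basis: {a + b**2 - 11/2*b - 2*c + 11/2, b**4 - 11/2*b**3 - 2*b**2*c + 11/2*b**2 + 5/2*b*c - 3/2*c}.
Label its elements g_1 = a + b**2 - 11/2*b - 2*c + 11/2, g_2 = b**4 - 11/2*b**3 - 2*b**2*c + 11/2*b**2 + 5/2*b*c - 3/2*c.

Reduce p = -2*a**2 - 11*b**3 - 4*b**2*c + 143/2*b**2 + 39*b*c - 121*b + 8*c**2 - 41*c + 121/2 modulo G:
  leading term a**2: subtract (-2*a)·g_1 from -2*a**2 - 11*b**3 - 4*b**2*c + 143/2*b**2 + 39*b*c - 121*b + 8*c**2 - 41*c + 121/2 → 2*a*b**2 - 11*a*b - 4*a*c + 11*a - 11*b**3 - 4*b**2*c + 143/2*b**2 + 39*b*c - 121*b + 8*c**2 - 41*c + 121/2
  leading term a*b**2: subtract (2*b**2)·g_1 from 2*a*b**2 - 11*a*b - 4*a*c + 11*a - 11*b**3 - 4*b**2*c + 143/2*b**2 + 39*b*c - 121*b + 8*c**2 - 41*c + 121/2 → -11*a*b - 4*a*c + 11*a - 2*b**4 + 121/2*b**2 + 39*b*c - 121*b + 8*c**2 - 41*c + 121/2
  leading term a*b: subtract (-11*b)·g_1 from -11*a*b - 4*a*c + 11*a - 2*b**4 + 121/2*b**2 + 39*b*c - 121*b + 8*c**2 - 41*c + 121/2 → -4*a*c + 11*a - 2*b**4 + 11*b**3 + 17*b*c - 121/2*b + 8*c**2 - 41*c + 121/2
  leading term a*c: subtract (-4*c)·g_1 from -4*a*c + 11*a - 2*b**4 + 11*b**3 + 17*b*c - 121/2*b + 8*c**2 - 41*c + 121/2 → 11*a - 2*b**4 + 11*b**3 + 4*b**2*c - 5*b*c - 121/2*b - 19*c + 121/2
  leading term a: subtract (11)·g_1 from 11*a - 2*b**4 + 11*b**3 + 4*b**2*c - 5*b*c - 121/2*b - 19*c + 121/2 → -2*b**4 + 11*b**3 + 4*b**2*c - 11*b**2 - 5*b*c + 3*c
  leading term b**4: subtract (-2)·g_2 from -2*b**4 + 11*b**3 + 4*b**2*c - 11*b**2 - 5*b*c + 3*c → 0
  normal form = 0.
Since the normal form is 0, p ∈ I.

Ideal membership is decidable via reduction modulo a Gröbner basis.

-2*a**2 - 11*b**3 - 4*b**2*c + 143/2*b**2 + 39*b*c - 121*b + 8*c**2 - 41*c + 121/2 lies in I (it reduces to 0).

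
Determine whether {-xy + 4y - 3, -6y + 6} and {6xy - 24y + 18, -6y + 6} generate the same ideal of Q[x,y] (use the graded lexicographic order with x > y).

Yes, the ideals are equal.

Equality of ideals is decidable: compute both reduced Gröbner bases (unique for the ordering) and check whether they agree.
Buchberger on the first generating set:
f_1 = -xy + 4y - 3, LT = xy.
f_2 = -6y + 6, LT = y.

S(f_1,f_2): lcm = xy. S = x - 4y + 3.
  leading term x: no divisor's leading term divides it; move x to the remainder.
  leading term y: subtract (2/3)·f_2 from -4y + 3 → -1
  leading term 1: no divisor's leading term divides it; move -1 to the remainder.
  remainder x - 1 ≠ 0; add g_3 = x - 1 to the basis.

The other S-polynomials (S(f_1,g_3), S(f_2,g_3)) all reduce to 0 modulo the current basis, so we have a Gröbner basis.
Inter-reduce: drop elements whose leading term is divisible by another's, tail-reduce, and make monic.
Reduced Gröbner basis: {x - 1, y - 1}.

Buchberger on the second generating set:
h_1 = 6xy - 24y + 18, LT = xy.
h_2 = -6y + 6, LT = y.

S(h_1,h_2): lcm = xy. S = x - 4y + 3.
  leading term x: no divisor's leading term divides it; move x to the remainder.
  leading term y: subtract (2/3)·h_2 from -4y + 3 → -1
  leading term 1: no divisor's leading term divides it; move -1 to the remainder.
  remainder x - 1 ≠ 0; add k_3 = x - 1 to the basis.

The other S-polynomials (S(h_1,k_3), S(h_2,k_3)) all reduce to 0 modulo the current basis, so we have a Gröbner basis.
Inter-reduce: drop elements whose leading term is divisible by another's, tail-reduce, and make monic.
Reduced Gröbner basis: {x - 1, y - 1}.

These coincide, so the ideals are equal.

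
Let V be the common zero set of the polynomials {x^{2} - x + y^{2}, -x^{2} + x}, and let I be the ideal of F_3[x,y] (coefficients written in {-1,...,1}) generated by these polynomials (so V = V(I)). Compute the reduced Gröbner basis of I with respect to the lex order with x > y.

Buchberger's algorithm terminates because the ascending chain of leading-term ideals stabilizes.

f_1 = x^{2} - x + y^{2}, LT = x^{2}.
f_2 = -x^{2} + x, LT = x^{2}.

S(f_1,f_2): lcm = x^{2}. S = y^{2}.
  reduce S modulo (f_1, f_2):
  remainder y^{2} ≠ 0; add g_3 = y^{2} to the basis.

The other S-polynomials (S(f_1,g_3), S(f_2,g_3)) all reduce to 0 modulo the current basis, so we have a Gröbner basis.
Inter-reduce: drop elements whose leading term is divisible by another's, tail-reduce, and make monic.

G = {x^{2} - x, y^{2}}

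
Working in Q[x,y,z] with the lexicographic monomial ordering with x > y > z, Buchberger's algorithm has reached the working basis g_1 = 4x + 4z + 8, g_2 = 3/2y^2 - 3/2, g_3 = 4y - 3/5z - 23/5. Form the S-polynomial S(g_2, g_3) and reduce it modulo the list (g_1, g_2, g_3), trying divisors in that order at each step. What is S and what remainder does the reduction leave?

lcm(LM(g_2), LM(g_3)) = y^2.
S = (lcm/LT(g_2))·g_2 − (lcm/LT(g_3))·g_3 = 3/20yz + 23/20y - 1.
Reduce S modulo (g_1, g_2, g_3) in that order:
  leading term yz: subtract (3/80z)·g_3 from 3/20yz + 23/20y - 1 → 23/20y + 9/400z^2 + 69/400z - 1
  leading term y: subtract (23/80)·g_3 from 23/20y + 9/400z^2 + 69/400z - 1 → 9/400z^2 + 69/200z + 129/400
  leading term z^2: no divisor's leading term divides it; move 9/400z^2 to the remainder.
  leading term z: no divisor's leading term divides it; move 69/200z to the remainder.
  leading term 1: no divisor's leading term divides it; move 129/400 to the remainder.
The remainder 9/400z^2 + 69/200z + 129/400 is nonzero, so it would be added as the next basis element.
An S-polynomial is built so that the two leading terms cancel; whether anything survives reduction is exactly the Gröbner-basis criterion.

S(g_2, g_3) = 3/20yz + 23/20y - 1; remainder on division = 9/400z^2 + 69/200z + 129/400.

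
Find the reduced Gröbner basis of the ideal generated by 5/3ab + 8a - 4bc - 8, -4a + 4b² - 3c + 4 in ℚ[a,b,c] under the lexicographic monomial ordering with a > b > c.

G = {a - b² + ¾c - 1, b³ + 24/5b² - 63/20bc + b - 18/5c}

This is the nonlinear analogue of row-reducing a linear system.

f_1 = 5/3ab + 8a - 4bc - 8, LT = ab.
f_2 = -4a + 4b² - 3c + 4, LT = a.

S(f_1,f_2): lcm = ab. S = 24/5a + b³ - 63/20bc + b - 24/5.
  leading term a: subtract (-6/5)·f_2 from 24/5a + b³ - 63/20bc + b - 24/5 → b³ + 24/5b² - 63/20bc + b - 18/5c
  leading term b³: no divisor's leading term divides it; move b³ to the remainder.
  leading term b²: no divisor's leading term divides it; move 24/5b² to the remainder.
  leading term bc: no divisor's leading term divides it; move -63/20bc to the remainder.
  leading term b: no divisor's leading term divides it; move b to the remainder.
  leading term c: no divisor's leading term divides it; move -18/5c to the remainder.
  remainder b³ + 24/5b² - 63/20bc + b - 18/5c ≠ 0; add g_3 = b³ + 24/5b² - 63/20bc + b - 18/5c to the basis.

The other S-polynomials (S(f_1,g_3), S(f_2,g_3)) all reduce to 0 modulo the current basis, so we have a Gröbner basis.
Inter-reduce: drop elements whose leading term is divisible by another's, tail-reduce, and make monic.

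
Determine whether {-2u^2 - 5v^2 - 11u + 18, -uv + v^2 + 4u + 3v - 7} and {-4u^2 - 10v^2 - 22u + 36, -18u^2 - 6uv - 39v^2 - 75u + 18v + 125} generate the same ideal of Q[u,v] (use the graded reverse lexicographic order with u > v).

Since reduced Gröbner bases are canonical representatives of ideals under a given ordering, it suffices to compute and compare them.
Buchberger on the first generating set:
f_1 = -2u^2 - 5v^2 - 11u + 18, LT = u^2.
f_2 = -uv + v^2 + 4u + 3v - 7, LT = uv.

S(f_1,f_2): lcm = u^2v. S = uv^2 + 5/2v^3 + 4u^2 + 17/2uv - 7u - 9v.
  reduce S modulo (f_1, f_2):
  remainder 7/2v^3 + 11/2v^2 + 21u + 43/2v - 103/2 ≠ 0; add g_3 = 7/2v^3 + 11/2v^2 + 21u + 43/2v - 103/2 to the basis.

The other S-polynomials (S(f_1,g_3), S(f_2,g_3)) all reduce to 0 modulo the current basis, so we have a Gröbner basis.
Inter-reduce: drop elements whose leading term is divisible by another's, tail-reduce, and make monic.
Reduced Gröbner basis: {v^3 + 11/7v^2 + 6u + 43/7v - 103/7, u^2 + 5/2v^2 + 11/2u - 9, uv - v^2 - 4u - 3v + 7}.

Buchberger on the second generating set:
h_1 = -4u^2 - 10v^2 - 22u + 36, LT = u^2.
h_2 = -18u^2 - 6uv - 39v^2 - 75u + 18v + 125, LT = u^2.

S(h_1,h_2): lcm = u^2. S = -1/3uv + 1/3v^2 + 4/3u + v - 37/18.
  reduce S modulo (h_1, h_2):
  remainder -1/3uv + 1/3v^2 + 4/3u + v - 37/18 ≠ 0; add k_3 = -1/3uv + 1/3v^2 + 4/3u + v - 37/18 to the basis.

S(h_1,k_3): lcm = u^2v. S = uv^2 + 5/2v^3 + 4u^2 + 17/2uv - 37/6u - 9v.
  reduce S modulo (h_1, h_2, k_3):
  remainder 7/2v^3 + 11/2v^2 + 131/6u + 67/3v - 493/12 ≠ 0; add k_4 = 7/2v^3 + 11/2v^2 + 131/6u + 67/3v - 493/12 to the basis.

The other S-polynomials (S(h_2,k_3), S(h_1,k_4), S(h_2,k_4), S(k_3,k_4)) all reduce to 0 modulo the current basis, so we have a Gröbner basis.
Inter-reduce: drop elements whose leading term is divisible by another's, tail-reduce, and make monic.
Reduced Gröbner basis: {v^3 + 11/7v^2 + 131/21u + 134/21v - 493/42, u^2 + 5/2v^2 + 11/2u - 9, uv - v^2 - 4u - 3v + 37/6}.

Since the reduced bases disagree, the two ideals are not the same.
The choice of monomial ordering does not affect the verdict — as long as both bases are computed under the same ordering, their equality decides ideal equality.

No, the ideals differ.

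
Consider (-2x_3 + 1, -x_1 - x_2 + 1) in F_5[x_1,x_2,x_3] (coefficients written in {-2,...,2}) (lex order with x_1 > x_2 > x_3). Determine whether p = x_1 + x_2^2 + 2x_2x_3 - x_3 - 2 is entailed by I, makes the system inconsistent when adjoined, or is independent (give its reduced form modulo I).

x_1 + x_2^2 + 2x_2x_3 - x_3 - 2 is independent of I; its normal form modulo I is x_2^2 + 1.

First compute the reduced Gröbner basis of I by Buchberger's algorithm.
f_1 = -2x_3 + 1, LT = x_3.
f_2 = -x_1 - x_2 + 1, LT = x_1.

S(f_1,f_2): leading monomials are coprime, so the S-polynomial reduces to 0 (Buchberger's first criterion).
Every S-polynomial of the final basis reduces to 0, so we have a Gröbner basis.
Inter-reduce: drop elements whose leading term is divisible by another's, tail-reduce, and make monic.
Reduced Gröbner basis: {x_1 + x_2 - 1, x_3 + 2}.
Label its elements g_1 = x_1 + x_2 - 1, g_2 = x_3 + 2.

Reduce p = x_1 + x_2^2 + 2x_2x_3 - x_3 - 2 modulo G:
  leading term x_1: subtract (1)·g_1 from x_1 + x_2^2 + 2x_2x_3 - x_3 - 2 → x_2^2 + 2x_2x_3 - x_2 - x_3 - 1
  leading term x_2^2: no divisor's leading term divides it; move x_2^2 to the remainder.
  leading term x_2x_3: subtract (2x_2)·g_2 from 2x_2x_3 - x_2 - x_3 - 1 → -x_3 - 1
  leading term x_3: subtract (-1)·g_2 from -x_3 - 1 → 1
  leading term 1: no divisor's leading term divides it; move 1 to the remainder.
  normal form = x_2^2 + 1.
The normal form is nonzero, so p ∉ I. Since p minus its normal form lies in I, I + (p) = I + (r) where r = x_2^2 + 1; decide whether this ideal is the whole ring.
Run Buchberger on G together with r (pairs among the g_i already reduce to 0 since G is a Gröbner basis):
g_1 = x_1 + x_2 - 1, LT = x_1.
g_2 = x_3 + 2, LT = x_3.
r = x_2^2 + 1, LT = x_2^2.

S(g_1,g_2): leading monomials are coprime, so the S-polynomial reduces to 0 (Buchberger's first criterion).
S(g_1,r): leading monomials are coprime, so the S-polynomial reduces to 0 (Buchberger's first criterion).
S(g_2,r): leading monomials are coprime, so the S-polynomial reduces to 0 (Buchberger's first criterion).
Every S-polynomial of the final basis reduces to 0, so we have a Gröbner basis.
Inter-reduce: drop elements whose leading term is divisible by another's, tail-reduce, and make monic.
Reduced Gröbner basis: {x_1 + x_2 - 1, x_2^2 + 1, x_3 + 2}.
The reduced Gröbner basis of I + (p) is {x_1 + x_2 - 1, x_2^2 + 1, x_3 + 2} ≠ {1}, a proper ideal, so the enlarged system stays consistent: p is independent of I, with normal form x_2^2 + 1.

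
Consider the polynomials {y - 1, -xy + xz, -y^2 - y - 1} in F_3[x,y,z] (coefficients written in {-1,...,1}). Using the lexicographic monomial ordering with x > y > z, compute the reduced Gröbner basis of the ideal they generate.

This is the nonlinear analogue of row-reducing a linear system.

f_1 = y - 1, LT = y.
f_2 = -xy + xz, LT = xy.
f_3 = -y^2 - y - 1, LT = y^2.

S(f_1,f_2): lcm = xy. S = xz - x.
  leading term xz: no divisor's leading term divides it; move xz to the remainder.
  leading term x: no divisor's leading term divides it; move -x to the remainder.
  remainder xz - x ≠ 0; add g_4 = xz - x to the basis.

The other S-polynomials (S(f_1,f_3), S(f_2,f_3), S(f_1,g_4), S(f_2,g_4), S(f_3,g_4)) all reduce to 0 modulo the current basis, so we have a Gröbner basis.
Inter-reduce: drop elements whose leading term is divisible by another's, tail-reduce, and make monic.

G = {xz - x, y - 1}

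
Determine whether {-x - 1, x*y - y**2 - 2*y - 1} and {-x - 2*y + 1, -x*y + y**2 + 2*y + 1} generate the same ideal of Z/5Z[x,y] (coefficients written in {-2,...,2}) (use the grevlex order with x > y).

No, the ideals differ.

Equality of ideals is decidable: compute both reduced Gröbner bases (unique for the ordering) and check whether they agree.
Buchberger on the first generating set:
f_1 = -x - 1, LT = x.
f_2 = x*y - y**2 - 2*y - 1, LT = x*y.

S(f_1,f_2): lcm = x*y. S = y**2 - 2*y + 1.
  leading term y**2: no divisor's leading term divides it; move y**2 to the remainder.
  leading term y: no divisor's leading term divides it; move -2*y to the remainder.
  leading term 1: no divisor's leading term divides it; move 1 to the remainder.
  remainder y**2 - 2*y + 1 ≠ 0; add g_3 = y**2 - 2*y + 1 to the basis.

S(f_1,g_3): leading monomials are coprime, so the S-polynomial reduces to 0 (Buchberger's first criterion).
S(f_2,g_3): lcm = x*y**2. S = -y**3 + 2*x*y - 2*y**2 - x - y.
  leading term y**3: subtract (-y)·g_3 from -y**3 + 2*x*y - 2*y**2 - x - y → 2*x*y + y**2 - x
  leading term x*y: subtract (-2*y)·f_1 from 2*x*y + y**2 - x → y**2 - x - 2*y
  leading term y**2: subtract (1)·g_3 from y**2 - x - 2*y → -x - 1
  leading term x: subtract (1)·f_1 from -x - 1 → 0
  remainder 0.

Every S-polynomial of the final basis reduces to 0, so we have a Gröbner basis.
Inter-reduce: drop elements whose leading term is divisible by another's, tail-reduce, and make monic.
Reduced Gröbner basis: {y**2 - 2*y + 1, x + 1}.

Buchberger on the second generating set:
h_1 = -x - 2*y + 1, LT = x.
h_2 = -x*y + y**2 + 2*y + 1, LT = x*y.

S(h_1,h_2): lcm = x*y. S = -2*y**2 + y + 1.
  leading term y**2: no divisor's leading term divides it; move -2*y**2 to the remainder.
  leading term y: no divisor's leading term divides it; move y to the remainder.
  leading term 1: no divisor's leading term divides it; move 1 to the remainder.
  remainder -2*y**2 + y + 1 ≠ 0; add k_3 = -2*y**2 + y + 1 to the basis.

S(h_1,k_3): leading monomials are coprime, so the S-polynomial reduces to 0 (Buchberger's first criterion).
S(h_2,k_3): lcm = x*y**2. S = -y**3 - 2*x*y - 2*y**2 - 2*x - y.
  leading term y**3: subtract (-2*y)·k_3 from -y**3 - 2*x*y - 2*y**2 - 2*x - y → -2*x*y - 2*x + y
  leading term x*y: subtract (2*y)·h_1 from -2*x*y - 2*x + y → -y**2 - 2*x - y
  leading term y**2: subtract (-2)·k_3 from -y**2 - 2*x - y → -2*x + y + 2
  leading term x: subtract (2)·h_1 from -2*x + y + 2 → 0
  remainder 0.

Every S-polynomial of the final basis reduces to 0, so we have a Gröbner basis.
Inter-reduce: drop elements whose leading term is divisible by another's, tail-reduce, and make monic.
Reduced Gröbner basis: {y**2 + 2*y + 2, x + 2*y - 1}.

Since the reduced bases disagree, the two ideals are not the same.
The choice of monomial ordering does not affect the verdict — as long as both bases are computed under the same ordering, their equality decides ideal equality.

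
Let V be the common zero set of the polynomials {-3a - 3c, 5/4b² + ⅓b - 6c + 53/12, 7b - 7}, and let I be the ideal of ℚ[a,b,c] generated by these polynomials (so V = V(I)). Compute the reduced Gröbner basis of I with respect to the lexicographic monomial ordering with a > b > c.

G = {a + 1, b - 1, c - 1}

f_1 = -3a - 3c, LT = a.
f_2 = 5/4b² + ⅓b - 6c + 53/12, LT = b².
f_3 = 7b - 7, LT = b.

S(f_2,f_3): lcm = b². S = 19/15b - 24/5c + 53/15.
  reduce S modulo (f_1, f_2, f_3):
  remainder -24/5c + 24/5 ≠ 0; add g_4 = -24/5c + 24/5 to the basis.

The other S-polynomials (S(f_1,f_2), S(f_1,f_3), S(f_1,g_4), S(f_2,g_4), S(f_3,g_4)) all reduce to 0 modulo the current basis, so we have a Gröbner basis.
Inter-reduce: drop elements whose leading term is divisible by another's, tail-reduce, and make monic.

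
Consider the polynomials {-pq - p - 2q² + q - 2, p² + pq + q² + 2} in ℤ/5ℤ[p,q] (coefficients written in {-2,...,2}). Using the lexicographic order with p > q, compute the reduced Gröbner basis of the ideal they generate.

Buchberger's algorithm terminates because the ascending chain of leading-term ideals stabilizes.

f_1 = -pq - p - 2q² + q - 2, LT = pq.
f_2 = p² + pq + q² + 2, LT = p².

S(f_1,f_2): lcm = p²q. S = p² + pq² - pq + 2p - q³ - 2q.
  leading term p²: subtract (1)·f_2 from p² + pq² - pq + 2p - q³ - 2q → pq² - 2pq + 2p - q³ - q² - 2q - 2
  leading term pq²: subtract (-q)·f_1 from pq² - 2pq + 2p - q³ - q² - 2q - 2 → 2pq + 2p + 2q³ + q - 2
  leading term pq: subtract (-2)·f_1 from 2pq + 2p + 2q³ + q - 2 → 2q³ + q² - 2q - 1
  leading term q³: no divisor's leading term divides it; move 2q³ to the remainder.
  leading term q²: no divisor's leading term divides it; move q² to the remainder.
  leading term q: no divisor's leading term divides it; move -2q to the remainder.
  leading term 1: no divisor's leading term divides it; move -1 to the remainder.
  remainder 2q³ + q² - 2q - 1 ≠ 0; add g_3 = 2q³ + q² - 2q - 1 to the basis.

The other S-polynomials (S(f_1,g_3), S(f_2,g_3)) all reduce to 0 modulo the current basis, so we have a Gröbner basis.

G = {p² - p - q² + q, pq + p + 2q² - q + 2, q³ - 2q² - q + 2}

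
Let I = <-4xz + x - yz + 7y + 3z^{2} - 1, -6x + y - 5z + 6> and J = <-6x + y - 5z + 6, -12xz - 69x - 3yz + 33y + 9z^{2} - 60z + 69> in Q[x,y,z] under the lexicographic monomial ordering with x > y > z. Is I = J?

Two ideals are equal iff their reduced Gröbner bases coincide (the reduced basis is unique for a fixed ordering).
Buchberger on the first generating set:
f_1 = -4xz + x - yz + 7y + 3z^{2} - 1, LT = xz.
f_2 = -6x + y - 5z + 6, LT = x.

S(f_1,f_2): lcm = xz. S = -\tfrac{1}{4}x + \tfrac{5}{12}yz - \tfrac{7}{4}y - \tfrac{19}{12}z^{2} + z + \tfrac{1}{4}.
  leading term x: subtract (\tfrac{1}{24})·f_2 from -\tfrac{1}{4}x + \tfrac{5}{12}yz - \tfrac{7}{4}y - \tfrac{19}{12}z^{2} + z + \tfrac{1}{4} → \tfrac{5}{12}yz - \tfrac{43}{24}y - \tfrac{19}{12}z^{2} + \tfrac{29}{24}z
  leading term yz: no divisor's leading term divides it; move \tfrac{5}{12}yz to the remainder.
  leading term y: no divisor's leading term divides it; move -\tfrac{43}{24}y to the remainder.
  leading term z^{2}: no divisor's leading term divides it; move -\tfrac{19}{12}z^{2} to the remainder.
  leading term z: no divisor's leading term divides it; move \tfrac{29}{24}z to the remainder.
  remainder \tfrac{5}{12}yz - \tfrac{43}{24}y - \tfrac{19}{12}z^{2} + \tfrac{29}{24}z ≠ 0; add g_3 = \tfrac{5}{12}yz - \tfrac{43}{24}y - \tfrac{19}{12}z^{2} + \tfrac{29}{24}z to the basis.

The other S-polynomials (S(f_1,g_3), S(f_2,g_3)) all reduce to 0 modulo the current basis, so we have a Gröbner basis.
Inter-reduce: drop elements whose leading term is divisible by another's, tail-reduce, and make monic.
Reduced Gröbner basis: {x - \tfrac{1}{6}y + \tfrac{5}{6}z - 1, yz - \tfrac{43}{10}y - \tfrac{19}{5}z^{2} + \tfrac{29}{10}z}.

Buchberger on the second generating set:
h_1 = -6x + y - 5z + 6, LT = x.
h_2 = -12xz - 69x - 3yz + 33y + 9z^{2} - 60z + 69, LT = xz.

S(h_1,h_2): lcm = xz. S = -\tfrac{23}{4}x - \tfrac{5}{12}yz + \tfrac{11}{4}y + \tfrac{19}{12}z^{2} - 6z + \tfrac{23}{4}.
  leading term x: subtract (\tfrac{23}{24})·h_1 from -\tfrac{23}{4}x - \tfrac{5}{12}yz + \tfrac{11}{4}y + \tfrac{19}{12}z^{2} - 6z + \tfrac{23}{4} → -\tfrac{5}{12}yz + \tfrac{43}{24}y + \tfrac{19}{12}z^{2} - \tfrac{29}{24}z
  leading term yz: no divisor's leading term divides it; move -\tfrac{5}{12}yz to the remainder.
  leading term y: no divisor's leading term divides it; move \tfrac{43}{24}y to the remainder.
  leading term z^{2}: no divisor's leading term divides it; move \tfrac{19}{12}z^{2} to the remainder.
  leading term z: no divisor's leading term divides it; move -\tfrac{29}{24}z to the remainder.
  remainder -\tfrac{5}{12}yz + \tfrac{43}{24}y + \tfrac{19}{12}z^{2} - \tfrac{29}{24}z ≠ 0; add k_3 = -\tfrac{5}{12}yz + \tfrac{43}{24}y + \tfrac{19}{12}z^{2} - \tfrac{29}{24}z to the basis.

The other S-polynomials (S(h_1,k_3), S(h_2,k_3)) all reduce to 0 modulo the current basis, so we have a Gröbner basis.
Inter-reduce: drop elements whose leading term is divisible by another's, tail-reduce, and make monic.
Reduced Gröbner basis: {x - \tfrac{1}{6}y + \tfrac{5}{6}z - 1, yz - \tfrac{43}{10}y - \tfrac{19}{5}z^{2} + \tfrac{29}{10}z}.

The two bases agree; hence the ideals are identical.

Yes, the ideals are equal.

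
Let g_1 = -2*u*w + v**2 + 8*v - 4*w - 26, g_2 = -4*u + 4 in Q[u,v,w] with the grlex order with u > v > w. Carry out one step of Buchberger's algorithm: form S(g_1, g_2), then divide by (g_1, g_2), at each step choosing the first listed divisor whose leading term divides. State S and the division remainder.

S(g_1, g_2) = -1/2*v**2 - 4*v + 3*w + 13; remainder on division = -1/2*v**2 - 4*v + 3*w + 13.

lcm(LM(g_1), LM(g_2)) = u*w.
S = (lcm/LT(g_1))·g_1 − (lcm/LT(g_2))·g_2 = -1/2*v**2 - 4*v + 3*w + 13.
Reduce S modulo (g_1, g_2) in that order:
  leading term v**2: no divisor's leading term divides it; move -1/2*v**2 to the remainder.
  leading term v: no divisor's leading term divides it; move -4*v to the remainder.
  leading term w: no divisor's leading term divides it; move 3*w to the remainder.
  leading term 1: no divisor's leading term divides it; move 13 to the remainder.
The remainder -1/2*v**2 - 4*v + 3*w + 13 is nonzero, so it would be added as the next basis element.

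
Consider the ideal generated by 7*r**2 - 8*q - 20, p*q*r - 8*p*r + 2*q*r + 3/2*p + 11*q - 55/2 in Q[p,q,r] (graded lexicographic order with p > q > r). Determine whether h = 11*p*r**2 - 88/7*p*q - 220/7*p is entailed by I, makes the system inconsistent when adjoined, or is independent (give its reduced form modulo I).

11*p*r**2 - 88/7*p*q - 220/7*p lies in I (it reduces to 0).

First compute the reduced Gröbner basis of I by Buchberger's algorithm.
f_1 = 7*r**2 - 8*q - 20, LT = r**2.
f_2 = p*q*r - 8*p*r + 2*q*r + 3/2*p + 11*q - 55/2, LT = p*q*r.

S(f_1,f_2): lcm = p*q*r**2. S = -8/7*p*q**2 + 8*p*r**2 - 2*q*r**2 - 20/7*p*q - 3/2*p*r - 11*q*r + 55/2*r.
  leading term p*q**2: no divisor's leading term divides it; move -8/7*p*q**2 to the remainder.
  leading term p*r**2: subtract (8/7*p)·f_1 from 8*p*r**2 - 2*q*r**2 - 20/7*p*q - 3/2*p*r - 11*q*r + 55/2*r → -2*q*r**2 + 44/7*p*q - 3/2*p*r - 11*q*r + 160/7*p + 55/2*r
  leading term q*r**2: subtract (-2/7*q)·f_1 from -2*q*r**2 + 44/7*p*q - 3/2*p*r - 11*q*r + 160/7*p + 55/2*r → 44/7*p*q - 3/2*p*r - 16/7*q**2 - 11*q*r + 160/7*p - 40/7*q + 55/2*r
  leading term p*q: no divisor's leading term divides it; move 44/7*p*q to the remainder.
  leading term p*r: no divisor's leading term divides it; move -3/2*p*r to the remainder.
  leading term q**2: no divisor's leading term divides it; move -16/7*q**2 to the remainder.
  leading term q*r: no divisor's leading term divides it; move -11*q*r to the remainder.
  leading term p: no divisor's leading term divides it; move 160/7*p to the remainder.
  leading term q: no divisor's leading term divides it; move -40/7*q to the remainder.
  leading term r: no divisor's leading term divides it; move 55/2*r to the remainder.
  remainder -8/7*p*q**2 + 44/7*p*q - 3/2*p*r - 16/7*q**2 - 11*q*r + 160/7*p - 40/7*q + 55/2*r ≠ 0; add k_3 = -8/7*p*q**2 + 44/7*p*q - 3/2*p*r - 16/7*q**2 - 11*q*r + 160/7*p - 40/7*q + 55/2*r to the basis.

The other S-polynomials (S(f_1,k_3), S(f_2,k_3)) all reduce to 0 modulo the current basis, so we have a Gröbner basis.
Inter-reduce: drop elements whose leading term is divisible by another's, tail-reduce, and make monic.
Reduced Gröbner basis: {p*q**2 - 11/2*p*q + 21/16*p*r + 2*q**2 + 77/8*q*r - 20*p + 5*q - 385/16*r, p*q*r - 8*p*r + 2*q*r + 3/2*p + 11*q - 55/2, r**2 - 8/7*q - 20/7}.
Label its elements g_1 = p*q**2 - 11/2*p*q + 21/16*p*r + 2*q**2 + 77/8*q*r - 20*p + 5*q - 385/16*r, g_2 = p*q*r - 8*p*r + 2*q*r + 3/2*p + 11*q - 55/2, g_3 = r**2 - 8/7*q - 20/7.

Reduce h = 11*p*r**2 - 88/7*p*q - 220/7*p modulo G:
  leading term p*r**2: subtract (11*p)·g_3 from 11*p*r**2 - 88/7*p*q - 220/7*p → 0
  normal form = 0.
Since the normal form is 0, h ∈ I.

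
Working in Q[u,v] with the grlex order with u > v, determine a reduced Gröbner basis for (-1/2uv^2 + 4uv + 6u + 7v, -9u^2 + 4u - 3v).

G = {uv^2 - 8uv - 12u - 14v, v^3 + 42uv - 8v^2 - 92/3v, u^2 - 4/9u + 1/3v}

f_1 = -1/2uv^2 + 4uv + 6u + 7v, LT = uv^2.
f_2 = -9u^2 + 4u - 3v, LT = u^2.

S(f_1,f_2): lcm = u^2v^2. S = -8u^2v + 4/9uv^2 - 1/3v^3 - 12u^2 - 14uv.
  reduce S modulo (f_1, f_2):
  remainder -1/3v^3 - 14uv + 8/3v^2 + 92/9v ≠ 0; add g_3 = -1/3v^3 - 14uv + 8/3v^2 + 92/9v to the basis.

The other S-polynomials (S(f_1,g_3), S(f_2,g_3)) all reduce to 0 modulo the current basis, so we have a Gröbner basis.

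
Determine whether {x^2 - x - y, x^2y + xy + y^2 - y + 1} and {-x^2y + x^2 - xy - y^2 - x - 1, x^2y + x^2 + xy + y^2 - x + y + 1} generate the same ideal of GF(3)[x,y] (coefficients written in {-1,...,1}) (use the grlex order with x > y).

Yes, the ideals are equal.

For a fixed monomial order, each ideal has a unique reduced Gröbner basis; comparing bases decides equality.
Buchberger on the first generating set:
f_1 = x^2 - x - y, LT = x^2.
f_2 = x^2y + xy + y^2 - y + 1, LT = x^2y.

S(f_1,f_2): lcm = x^2y. S = xy + y^2 + y - 1.
  reduce S modulo (f_1, f_2):
  remainder xy + y^2 + y - 1 ≠ 0; add g_3 = xy + y^2 + y - 1 to the basis.

S(f_1,g_3): lcm = x^2y. S = -xy^2 + xy - y^2 + x.
  reduce S modulo (f_1, f_2, g_3):
  remainder y^3 - y^2 + x + y + 1 ≠ 0; add g_4 = y^3 - y^2 + x + y + 1 to the basis.

The other S-polynomials (S(f_2,g_3), S(f_1,g_4), S(f_2,g_4), S(g_3,g_4)) all reduce to 0 modulo the current basis, so we have a Gröbner basis.
Inter-reduce: drop elements whose leading term is divisible by another's, tail-reduce, and make monic.
Reduced Gröbner basis: {y^3 - y^2 + x + y + 1, x^2 - x - y, xy + y^2 + y - 1}.

Buchberger on the second generating set:
h_1 = -x^2y + x^2 - xy - y^2 - x - 1, LT = x^2y.
h_2 = x^2y + x^2 + xy + y^2 - x + y + 1, LT = x^2y.

S(h_1,h_2): lcm = x^2y. S = x^2 - x - y.
  reduce S modulo (h_1, h_2):
  remainder x^2 - x - y ≠ 0; add k_3 = x^2 - x - y to the basis.

S(h_1,k_3): lcm = x^2y. S = -x^2 - xy - y^2 + x + 1.
  reduce S modulo (h_1, h_2, k_3):
  remainder -xy - y^2 - y + 1 ≠ 0; add k_4 = -xy - y^2 - y + 1 to the basis.

S(h_1,k_4): lcm = x^2y. S = -xy^2 - x^2 + y^2 - x + 1.
  reduce S modulo (h_1, h_2, k_3, k_4):
  remainder y^3 - y^2 + x + y + 1 ≠ 0; add k_5 = y^3 - y^2 + x + y + 1 to the basis.

The other S-polynomials (S(h_2,k_3), S(h_2,k_4), S(k_3,k_4), S(h_1,k_5), S(h_2,k_5), S(k_3,k_5), S(k_4,k_5)) all reduce to 0 modulo the current basis, so we have a Gröbner basis.
Inter-reduce: drop elements whose leading term is divisible by another's, tail-reduce, and make monic.
Reduced Gröbner basis: {y^3 - y^2 + x + y + 1, x^2 - x - y, xy + y^2 + y - 1}.

The two bases agree; hence the ideals are identical.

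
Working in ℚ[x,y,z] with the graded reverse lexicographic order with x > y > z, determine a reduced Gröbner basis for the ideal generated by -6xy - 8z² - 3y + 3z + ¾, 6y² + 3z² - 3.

G = {xz² - 8/3yz² + yz + ½z² - x + ¼y - ½, xy + 4/3z² + ½y - ½z - ⅛, y² + ½z² - ½}

This is the nonlinear analogue of row-reducing a linear system.

f_1 = -6xy - 8z² - 3y + 3z + ¾, LT = xy.
f_2 = 6y² + 3z² - 3, LT = y².

S(f_1,f_2): lcm = xy². S = -½xz² + 4/3yz² + ½y² - ½yz + ½x - ⅛y.
  reduce S modulo (f_1, f_2):
  remainder -½xz² + 4/3yz² - ½yz - ¼z² + ½x - ⅛y + ¼ ≠ 0; add g_3 = -½xz² + 4/3yz² - ½yz - ¼z² + ½x - ⅛y + ¼ to the basis.

The other S-polynomials (S(f_1,g_3), S(f_2,g_3)) all reduce to 0 modulo the current basis, so we have a Gröbner basis.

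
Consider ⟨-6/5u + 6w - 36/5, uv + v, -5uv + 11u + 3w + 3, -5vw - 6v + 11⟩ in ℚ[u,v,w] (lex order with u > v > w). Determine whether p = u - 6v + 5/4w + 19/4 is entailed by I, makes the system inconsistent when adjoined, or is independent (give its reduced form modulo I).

First compute the reduced Gröbner basis of I by Buchberger's algorithm.
f_1 = -6/5u + 6w - 36/5, LT = u.
f_2 = uv + v, LT = uv.
f_3 = -5uv + 11u + 3w + 3, LT = uv.
f_4 = -5vw - 6v + 11, LT = vw.

S(f_1,f_2): lcm = uv. S = -5vw + 5v.
  leading term vw: subtract (1)·f_4 from -5vw + 5v → 11v - 11
  leading term v: no divisor's leading term divides it; move 11v to the remainder.
  leading term 1: no divisor's leading term divides it; move -11 to the remainder.
  remainder 11v - 11 ≠ 0; add h_5 = 11v - 11 to the basis.

S(f_1,f_3): lcm = uv. S = 11/5u - 5vw + 6v + ⅗w + ⅗.
  leading term u: subtract (-11/6)·f_1 from 11/5u - 5vw + 6v + ⅗w + ⅗ → -5vw + 6v + 58/5w - 63/5
  leading term vw: subtract (1)·f_4 from -5vw + 6v + 58/5w - 63/5 → 12v + 58/5w - 118/5
  leading term v: subtract (12/11)·h_5 from 12v + 58/5w - 118/5 → 58/5w - 58/5
  leading term w: no divisor's leading term divides it; move 58/5w to the remainder.
  leading term 1: no divisor's leading term divides it; move -58/5 to the remainder.
  remainder 58/5w - 58/5 ≠ 0; add h_6 = 58/5w - 58/5 to the basis.

The other S-polynomials (S(f_1,f_4), S(f_2,f_3), S(f_2,f_4), S(f_3,f_4), S(f_1,h_5), S(f_2,h_5), S(f_3,h_5), S(f_4,h_5), S(f_1,h_6), S(f_2,h_6), S(f_3,h_6), S(f_4,h_6), S(h_5,h_6)) all reduce to 0 modulo the current basis, so we have a Gröbner basis.
Inter-reduce: drop elements whose leading term is divisible by another's, tail-reduce, and make monic.
Reduced Gröbner basis: {u + 1, v - 1, w - 1}.
Label its elements g_1 = u + 1, g_2 = v - 1, g_3 = w - 1.

Reduce p = u - 6v + 5/4w + 19/4 modulo G:
  leading term u: subtract (1)·g_1 from u - 6v + 5/4w + 19/4 → -6v + 5/4w + 15/4
  leading term v: subtract (-6)·g_2 from -6v + 5/4w + 15/4 → 5/4w - 9/4
  leading term w: subtract (5/4)·g_3 from 5/4w - 9/4 → -1
  leading term 1: no divisor's leading term divides it; move -1 to the remainder.
  normal form = -1.
The normal form is nonzero, so p ∉ I. Since p minus its normal form lies in I, I + (p) = I + (r) where r = -1; decide whether this ideal is the whole ring.
Here r = -1 is a nonzero constant, hence a unit: 1 ∈ I + (p), the Gröbner basis of I + (p) is {1}, and the enlarged system has no common solution — adjoining p is inconsistent.

The remainder on division by a Gröbner basis is unique — it is the normal form.

Adjoining u - 6v + 5/4w + 19/4 makes the ideal the whole ring: the system is inconsistent.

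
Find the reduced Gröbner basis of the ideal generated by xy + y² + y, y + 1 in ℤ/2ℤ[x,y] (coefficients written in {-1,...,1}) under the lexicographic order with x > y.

G = {x, y + 1}

f_1 = xy + y² + y, LT = xy.
f_2 = y + 1, LT = y.

S(f_1,f_2): lcm = xy. S = x + y² + y.
  leading term x: no divisor's leading term divides it; move x to the remainder.
  leading term y²: subtract (y)·f_2 from y² + y → 0
  remainder x ≠ 0; add g_3 = x to the basis.

S(f_1,g_3): lcm = xy. S = y² + y.
  leading term y²: subtract (y)·f_2 from y² + y → 0
  remainder 0.

S(f_2,g_3): leading monomials are coprime, so the S-polynomial reduces to 0 (Buchberger's first criterion).
Every S-polynomial of the final basis reduces to 0, so we have a Gröbner basis.
Inter-reduce: drop elements whose leading term is divisible by another's, tail-reduce, and make monic.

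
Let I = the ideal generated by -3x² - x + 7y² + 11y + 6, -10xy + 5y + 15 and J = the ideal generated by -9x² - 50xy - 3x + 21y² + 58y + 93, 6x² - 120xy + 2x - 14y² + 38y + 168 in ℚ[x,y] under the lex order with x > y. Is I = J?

Yes, the ideals are equal.

Two ideals are equal iff their reduced Gröbner bases coincide (the reduced basis is unique for a fixed ordering).
Buchberger on the first generating set:
f_1 = -3x² - x + 7y² + 11y + 6, LT = x².
f_2 = -10xy + 5y + 15, LT = xy.

S(f_1,f_2): lcm = x²y. S = ⅚xy + 3/2x - 7/3y³ - 11/3y² - 2y.
  leading term xy: subtract (-1/12)·f_2 from ⅚xy + 3/2x - 7/3y³ - 11/3y² - 2y → 3/2x - 7/3y³ - 11/3y² - 19/12y + 5/4
  leading term x: no divisor's leading term divides it; move 3/2x to the remainder.
  leading term y³: no divisor's leading term divides it; move -7/3y³ to the remainder.
  leading term y²: no divisor's leading term divides it; move -11/3y² to the remainder.
  leading term y: no divisor's leading term divides it; move -19/12y to the remainder.
  leading term 1: no divisor's leading term divides it; move 5/4 to the remainder.
  remainder 3/2x - 7/3y³ - 11/3y² - 19/12y + 5/4 ≠ 0; add g_3 = 3/2x - 7/3y³ - 11/3y² - 19/12y + 5/4 to the basis.

S(f_2,g_3): lcm = xy. S = 14/9y⁴ + 22/9y³ + 19/18y² - 4/3y - 3/2.
  leading term y⁴: no divisor's leading term divides it; move 14/9y⁴ to the remainder.
  leading term y³: no divisor's leading term divides it; move 22/9y³ to the remainder.
  leading term y²: no divisor's leading term divides it; move 19/18y² to the remainder.
  leading term y: no divisor's leading term divides it; move -4/3y to the remainder.
  leading term 1: no divisor's leading term divides it; move -3/2 to the remainder.
  remainder 14/9y⁴ + 22/9y³ + 19/18y² - 4/3y - 3/2 ≠ 0; add g_4 = 14/9y⁴ + 22/9y³ + 19/18y² - 4/3y - 3/2 to the basis.

The other S-polynomials (S(f_1,g_3), S(f_1,g_4), S(f_2,g_4), S(g_3,g_4)) all reduce to 0 modulo the current basis, so we have a Gröbner basis.
Inter-reduce: drop elements whose leading term is divisible by another's, tail-reduce, and make monic.
Reduced Gröbner basis: {x - 14/9y³ - 22/9y² - 19/18y + ⅚, y⁴ + 11/7y³ + 19/28y² - 6/7y - 27/28}.

Buchberger on the second generating set:
h_1 = -9x² - 50xy - 3x + 21y² + 58y + 93, LT = x².
h_2 = 6x² - 120xy + 2x - 14y² + 38y + 168, LT = x².

S(h_1,h_2): lcm = x². S = 230/9xy - 115/9y - 115/3.
  leading term xy: no divisor's leading term divides it; move 230/9xy to the remainder.
  leading term y: no divisor's leading term divides it; move -115/9y to the remainder.
  leading term 1: no divisor's leading term divides it; move -115/3 to the remainder.
  remainder 230/9xy - 115/9y - 115/3 ≠ 0; add k_3 = 230/9xy - 115/9y - 115/3 to the basis.

S(h_1,k_3): lcm = x²y. S = 50/9xy² + ⅚xy + 3/2x - 7/3y³ - 58/9y² - 31/3y.
  leading term xy²: subtract (5/23y)·k_3 from 50/9xy² + ⅚xy + 3/2x - 7/3y³ - 58/9y² - 31/3y → ⅚xy + 3/2x - 7/3y³ - 11/3y² - 2y
  leading term xy: subtract (3/92)·k_3 from ⅚xy + 3/2x - 7/3y³ - 11/3y² - 2y → 3/2x - 7/3y³ - 11/3y² - 19/12y + 5/4
  leading term x: no divisor's leading term divides it; move 3/2x to the remainder.
  leading term y³: no divisor's leading term divides it; move -7/3y³ to the remainder.
  leading term y²: no divisor's leading term divides it; move -11/3y² to the remainder.
  leading term y: no divisor's leading term divides it; move -19/12y to the remainder.
  leading term 1: no divisor's leading term divides it; move 5/4 to the remainder.
  remainder 3/2x - 7/3y³ - 11/3y² - 19/12y + 5/4 ≠ 0; add k_4 = 3/2x - 7/3y³ - 11/3y² - 19/12y + 5/4 to the basis.

S(k_3,k_4): lcm = xy. S = 14/9y⁴ + 22/9y³ + 19/18y² - 4/3y - 3/2.
  leading term y⁴: no divisor's leading term divides it; move 14/9y⁴ to the remainder.
  leading term y³: no divisor's leading term divides it; move 22/9y³ to the remainder.
  leading term y²: no divisor's leading term divides it; move 19/18y² to the remainder.
  leading term y: no divisor's leading term divides it; move -4/3y to the remainder.
  leading term 1: no divisor's leading term divides it; move -3/2 to the remainder.
  remainder 14/9y⁴ + 22/9y³ + 19/18y² - 4/3y - 3/2 ≠ 0; add k_5 = 14/9y⁴ + 22/9y³ + 19/18y² - 4/3y - 3/2 to the basis.

The other S-polynomials (S(h_2,k_3), S(h_1,k_4), S(h_2,k_4), S(h_1,k_5), S(h_2,k_5), S(k_3,k_5), S(k_4,k_5)) all reduce to 0 modulo the current basis, so we have a Gröbner basis.
Inter-reduce: drop elements whose leading term is divisible by another's, tail-reduce, and make monic.
Reduced Gröbner basis: {x - 14/9y³ - 22/9y² - 19/18y + ⅚, y⁴ + 11/7y³ + 19/28y² - 6/7y - 27/28}.

The two bases agree; hence the ideals are identical.
The same test decides containment: I ⊆ J iff every generator of I reduces to 0 modulo a Gröbner basis of J.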